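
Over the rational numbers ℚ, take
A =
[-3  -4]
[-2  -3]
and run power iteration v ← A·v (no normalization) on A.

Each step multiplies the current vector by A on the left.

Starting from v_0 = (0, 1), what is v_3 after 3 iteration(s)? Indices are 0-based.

v_3 = (-140, -99)

v_0 = (0, 1).
v_1 = A·v_0 = (-4, -3).
v_2 = A·v_1 = (24, 17).
v_3 = A·v_2 = (-140, -99).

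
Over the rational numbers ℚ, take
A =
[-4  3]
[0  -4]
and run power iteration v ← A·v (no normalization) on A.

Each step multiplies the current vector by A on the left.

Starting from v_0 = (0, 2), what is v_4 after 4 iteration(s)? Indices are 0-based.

v_0 = (0, 2).
v_1 = A·v_0 = (6, -8).
v_2 = A·v_1 = (-48, 32).
v_3 = A·v_2 = (288, -128).
v_4 = A·v_3 = (-1536, 512).

v_4 = (-1536, 512)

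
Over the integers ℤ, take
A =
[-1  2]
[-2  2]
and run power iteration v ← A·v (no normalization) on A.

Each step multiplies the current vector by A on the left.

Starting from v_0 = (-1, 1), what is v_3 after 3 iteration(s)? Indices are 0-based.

v_0 = (-1, 1).
v_1 = A·v_0 = (3, 4).
v_2 = A·v_1 = (5, 2).
v_3 = A·v_2 = (-1, -6).

v_3 = (-1, -6)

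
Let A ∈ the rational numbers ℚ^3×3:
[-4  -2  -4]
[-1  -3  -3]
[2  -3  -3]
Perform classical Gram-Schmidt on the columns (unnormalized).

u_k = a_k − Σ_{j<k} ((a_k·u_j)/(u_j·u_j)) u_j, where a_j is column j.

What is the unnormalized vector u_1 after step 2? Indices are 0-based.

Step 1: u_0 = a_0 = (-4, -1, 2).
Step 2: u_1 = a_1 − (5/21)·u_0 = (-22/21, -58/21, -73/21).

u_1 = (-22/21, -58/21, -73/21)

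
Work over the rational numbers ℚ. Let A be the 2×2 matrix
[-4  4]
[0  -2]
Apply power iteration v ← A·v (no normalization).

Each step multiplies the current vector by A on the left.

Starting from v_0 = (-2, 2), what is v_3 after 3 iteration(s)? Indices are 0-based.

v_0 = (-2, 2).
v_1 = A·v_0 = (16, -4).
v_2 = A·v_1 = (-80, 8).
v_3 = A·v_2 = (352, -16).

v_3 = (352, -16)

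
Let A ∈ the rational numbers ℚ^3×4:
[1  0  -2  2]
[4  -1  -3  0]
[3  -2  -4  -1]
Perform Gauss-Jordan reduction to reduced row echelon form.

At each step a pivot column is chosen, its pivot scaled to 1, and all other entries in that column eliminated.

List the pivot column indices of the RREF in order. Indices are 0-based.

pivot columns: 0, 1, 2

pivot(0,0)=1: scale R0 → (1, 0, -2, 2)
  clear (1,0): R1 −= (4)R0 → (0, -1, 5, -8)
  clear (2,0): R2 −= (3)R0 → (0, -2, 2, -7)
pivot(1,1)=-1: scale R1 → (0, 1, -5, 8)
  clear (2,1): R2 −= (-2)R1 → (0, 0, -8, 9)
pivot(2,2)=-8: scale R2 → (0, 0, 1, -9/8)
  clear (0,2): R0 −= (-2)R2 → (1, 0, 0, -1/4)
  clear (1,2): R1 −= (-5)R2 → (0, 1, 0, 19/8)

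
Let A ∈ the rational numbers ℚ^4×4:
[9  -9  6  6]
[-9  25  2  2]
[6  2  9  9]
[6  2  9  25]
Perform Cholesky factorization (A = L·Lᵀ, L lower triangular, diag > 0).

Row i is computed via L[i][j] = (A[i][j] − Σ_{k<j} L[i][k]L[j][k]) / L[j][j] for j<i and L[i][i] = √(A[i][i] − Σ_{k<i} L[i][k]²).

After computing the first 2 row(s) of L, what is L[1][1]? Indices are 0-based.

L[1][1] = 4

Step 1: L[0][0] = √(9) = 3.
  L[1][0] = (-9) / L[0][0] = -3.
Step 2: L[1][1] = √(16) = 4.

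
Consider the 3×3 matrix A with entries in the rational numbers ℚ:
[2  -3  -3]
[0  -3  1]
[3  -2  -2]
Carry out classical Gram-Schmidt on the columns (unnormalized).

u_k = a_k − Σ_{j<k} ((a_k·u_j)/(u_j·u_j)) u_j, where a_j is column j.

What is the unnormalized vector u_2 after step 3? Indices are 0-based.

u_2 = (-90/71, 50/71, 60/71)

Step 1: u_0 = a_0 = (2, 0, 3).
Step 2: u_1 = a_1 − (-12/13)·u_0 = (-15/13, -3, 10/13).
Step 3: u_2 = a_2 − (-12/13)·u_0 − (-7/71)·u_1 = (-90/71, 50/71, 60/71).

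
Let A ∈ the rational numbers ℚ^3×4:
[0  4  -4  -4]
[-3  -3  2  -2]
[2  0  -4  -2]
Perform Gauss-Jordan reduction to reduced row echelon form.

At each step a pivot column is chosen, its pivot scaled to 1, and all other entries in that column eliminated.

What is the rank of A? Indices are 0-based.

rank = 3

[1] R0 <-> R1
[1] R0 /= -3  ⇒  (1, 1, -2/3, 2/3)
     R2 -= 2·R0  ⇒  (0, -2, -8/3, -10/3)
[2] R1 /= 4  ⇒  (0, 1, -1, -1)
     R0 -= 1·R1  ⇒  (1, 0, 1/3, 5/3)
     R2 -= -2·R1  ⇒  (0, 0, -14/3, -16/3)
[3] R2 /= -14/3  ⇒  (0, 0, 1, 8/7)
     R0 -= 1/3·R2  ⇒  (1, 0, 0, 9/7)
     R1 -= -1·R2  ⇒  (0, 1, 0, 1/7)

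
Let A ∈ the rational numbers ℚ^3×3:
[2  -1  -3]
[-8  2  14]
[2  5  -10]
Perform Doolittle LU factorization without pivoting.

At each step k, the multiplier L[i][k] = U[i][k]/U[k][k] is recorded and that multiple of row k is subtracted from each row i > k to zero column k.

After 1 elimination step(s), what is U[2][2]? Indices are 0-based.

k=0: U[0][0]=2
  eliminate (1,0): mult=-4, new row 1: (0, -2, 2); set L[1][0]=-4
  eliminate (2,0): mult=1, new row 2: (0, 6, -7); set L[2][0]=1

U[2][2] = -7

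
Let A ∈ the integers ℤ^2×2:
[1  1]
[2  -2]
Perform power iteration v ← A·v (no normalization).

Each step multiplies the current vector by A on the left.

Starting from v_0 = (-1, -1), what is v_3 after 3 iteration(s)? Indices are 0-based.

v_3 = (-6, 4)

v_0 = (-1, -1).
v_1 = A·v_0 = (-2, 0).
v_2 = A·v_1 = (-2, -4).
v_3 = A·v_2 = (-6, 4).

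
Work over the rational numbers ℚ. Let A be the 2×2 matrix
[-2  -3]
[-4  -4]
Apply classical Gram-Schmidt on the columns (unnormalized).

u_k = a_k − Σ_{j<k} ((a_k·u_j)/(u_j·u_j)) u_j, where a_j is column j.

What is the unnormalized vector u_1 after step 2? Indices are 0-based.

u_1 = (-4/5, 2/5)

Step 1: u_0 = a_0 = (-2, -4).
Step 2: u_1 = a_1 − (11/10)·u_0 = (-4/5, 2/5).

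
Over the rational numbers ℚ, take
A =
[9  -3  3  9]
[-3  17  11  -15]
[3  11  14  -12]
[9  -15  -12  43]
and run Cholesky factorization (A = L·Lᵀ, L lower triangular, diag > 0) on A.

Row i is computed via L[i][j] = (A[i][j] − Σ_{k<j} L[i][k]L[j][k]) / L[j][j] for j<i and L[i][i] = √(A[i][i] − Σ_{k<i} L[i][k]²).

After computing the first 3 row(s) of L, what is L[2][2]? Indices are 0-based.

L[2][2] = 2

Step 1: L[0][0] = √(9) = 3.
  L[1][0] = (-3) / L[0][0] = -1.
Step 2: L[1][1] = √(16) = 4.
  L[2][0] = (3) / L[0][0] = 1.
  L[2][1] = (12) / L[1][1] = 3.
Step 3: L[2][2] = √(4) = 2.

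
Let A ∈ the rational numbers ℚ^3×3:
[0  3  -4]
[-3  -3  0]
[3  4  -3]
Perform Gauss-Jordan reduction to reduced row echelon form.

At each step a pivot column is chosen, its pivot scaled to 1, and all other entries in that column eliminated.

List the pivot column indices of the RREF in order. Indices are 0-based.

pivot columns: 0, 1, 2

[1] R0 <-> R1
[1] R0 /= -3  ⇒  (1, 1, 0)
     R2 -= 3·R0  ⇒  (0, 1, -3)
[2] R1 /= 3  ⇒  (0, 1, -4/3)
     R0 -= 1·R1  ⇒  (1, 0, 4/3)
     R2 -= 1·R1  ⇒  (0, 0, -5/3)
[3] R2 /= -5/3  ⇒  (0, 0, 1)
     R0 -= 4/3·R2  ⇒  (1, 0, 0)
     R1 -= -4/3·R2  ⇒  (0, 1, 0)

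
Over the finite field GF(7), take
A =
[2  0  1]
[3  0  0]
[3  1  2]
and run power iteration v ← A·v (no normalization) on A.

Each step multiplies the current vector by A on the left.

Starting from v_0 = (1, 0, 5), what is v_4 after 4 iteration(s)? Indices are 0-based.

v_4 = (4, 4, 6)

v_0 = (1, 0, 5).
v_1 = A·v_0 = (0, 3, 6).
v_2 = A·v_1 = (6, 0, 1).
v_3 = A·v_2 = (6, 4, 6).
v_4 = A·v_3 = (4, 4, 6).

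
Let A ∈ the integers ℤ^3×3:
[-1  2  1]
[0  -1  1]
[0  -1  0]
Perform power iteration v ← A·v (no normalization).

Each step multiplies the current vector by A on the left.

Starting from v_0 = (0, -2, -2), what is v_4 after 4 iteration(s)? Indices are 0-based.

v_4 = (-2, 0, 2)

v_0 = (0, -2, -2).
v_1 = A·v_0 = (-6, 0, 2).
v_2 = A·v_1 = (8, 2, 0).
v_3 = A·v_2 = (-4, -2, -2).
v_4 = A·v_3 = (-2, 0, 2).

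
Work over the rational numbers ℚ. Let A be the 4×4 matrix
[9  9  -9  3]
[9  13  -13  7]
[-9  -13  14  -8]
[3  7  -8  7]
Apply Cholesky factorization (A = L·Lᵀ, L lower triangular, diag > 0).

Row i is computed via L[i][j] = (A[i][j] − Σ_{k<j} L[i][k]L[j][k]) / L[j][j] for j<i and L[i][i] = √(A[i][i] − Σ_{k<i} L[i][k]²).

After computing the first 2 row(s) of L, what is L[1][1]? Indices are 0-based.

L[1][1] = 2

Step 1: L[0][0] = √(9) = 3.
  L[1][0] = (9) / L[0][0] = 3.
Step 2: L[1][1] = √(4) = 2.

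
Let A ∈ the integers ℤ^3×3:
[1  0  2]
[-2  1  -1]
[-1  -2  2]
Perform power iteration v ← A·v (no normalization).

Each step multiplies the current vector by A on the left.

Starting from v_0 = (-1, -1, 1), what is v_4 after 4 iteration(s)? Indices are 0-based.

v_0 = (-1, -1, 1).
v_1 = A·v_0 = (1, 0, 5).
v_2 = A·v_1 = (11, -7, 9).
v_3 = A·v_2 = (29, -38, 21).
v_4 = A·v_3 = (71, -117, 89).

v_4 = (71, -117, 89)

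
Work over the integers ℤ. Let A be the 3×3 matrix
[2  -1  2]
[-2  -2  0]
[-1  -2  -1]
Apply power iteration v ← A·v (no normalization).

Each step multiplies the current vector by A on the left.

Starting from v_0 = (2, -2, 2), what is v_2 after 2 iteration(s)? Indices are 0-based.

v_2 = (20, -20, -10)

v_0 = (2, -2, 2).
v_1 = A·v_0 = (10, 0, 0).
v_2 = A·v_1 = (20, -20, -10).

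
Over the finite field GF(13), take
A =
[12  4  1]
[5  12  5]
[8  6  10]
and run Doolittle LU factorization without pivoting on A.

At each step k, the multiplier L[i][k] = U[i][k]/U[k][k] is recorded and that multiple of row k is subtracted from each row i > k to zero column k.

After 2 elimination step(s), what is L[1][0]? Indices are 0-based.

k=0: U[0][0]=12
  eliminate (1,0): mult=8, new row 1: (0, 6, 10); set L[1][0]=8
  eliminate (2,0): mult=5, new row 2: (0, 12, 5); set L[2][0]=5
k=1: U[1][1]=6
  eliminate (2,1): mult=2, new row 2: (0, 0, 11); set L[2][1]=2

L[1][0] = 8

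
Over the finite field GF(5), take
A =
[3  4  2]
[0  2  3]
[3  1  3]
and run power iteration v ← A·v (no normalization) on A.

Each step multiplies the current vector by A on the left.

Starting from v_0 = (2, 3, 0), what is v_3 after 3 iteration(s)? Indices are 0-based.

v_3 = (3, 4, 3)

v_0 = (2, 3, 0).
v_1 = A·v_0 = (3, 1, 4).
v_2 = A·v_1 = (1, 4, 2).
v_3 = A·v_2 = (3, 4, 3).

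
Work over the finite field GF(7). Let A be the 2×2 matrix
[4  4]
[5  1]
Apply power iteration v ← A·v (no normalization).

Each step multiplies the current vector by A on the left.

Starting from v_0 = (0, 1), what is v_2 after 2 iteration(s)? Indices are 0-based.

v_2 = (6, 0)

v_0 = (0, 1).
v_1 = A·v_0 = (4, 1).
v_2 = A·v_1 = (6, 0).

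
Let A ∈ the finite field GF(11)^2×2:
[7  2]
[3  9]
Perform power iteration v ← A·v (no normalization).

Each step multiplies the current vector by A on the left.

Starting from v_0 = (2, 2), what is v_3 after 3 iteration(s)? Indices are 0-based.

v_0 = (2, 2).
v_1 = A·v_0 = (7, 2).
v_2 = A·v_1 = (9, 6).
v_3 = A·v_2 = (9, 4).

v_3 = (9, 4)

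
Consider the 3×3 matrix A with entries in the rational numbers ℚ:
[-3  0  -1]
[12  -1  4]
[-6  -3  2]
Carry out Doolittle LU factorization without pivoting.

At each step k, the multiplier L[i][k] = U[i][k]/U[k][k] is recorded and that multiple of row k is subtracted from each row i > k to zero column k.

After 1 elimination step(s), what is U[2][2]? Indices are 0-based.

Step 1: pivot at (0,0) is -3.
  row1 ← row1 − (-4)·row0  ⇒  L[1][0]=-4, U row1=(0, -1, 0)
  row2 ← row2 − (2)·row0  ⇒  L[2][0]=2, U row2=(0, -3, 4)

U[2][2] = 4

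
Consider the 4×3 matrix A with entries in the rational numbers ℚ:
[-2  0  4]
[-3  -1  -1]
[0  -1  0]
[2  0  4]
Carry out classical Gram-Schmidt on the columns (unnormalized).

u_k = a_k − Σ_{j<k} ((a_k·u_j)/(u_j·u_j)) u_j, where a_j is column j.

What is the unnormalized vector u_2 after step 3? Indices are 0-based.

Step 1: u_0 = a_0 = (-2, -3, 0, 2).
Step 2: u_1 = a_1 − (3/17)·u_0 = (6/17, -8/17, -1, -6/17).
Step 3: u_2 = a_2 − (3/17)·u_0 − (8/25)·u_1 = (106/25, -8/25, 8/25, 94/25).

u_2 = (106/25, -8/25, 8/25, 94/25)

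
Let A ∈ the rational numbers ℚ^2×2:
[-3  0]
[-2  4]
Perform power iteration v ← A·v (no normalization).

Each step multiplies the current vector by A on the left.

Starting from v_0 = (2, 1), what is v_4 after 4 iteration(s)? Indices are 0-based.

v_4 = (162, 156)

v_0 = (2, 1).
v_1 = A·v_0 = (-6, 0).
v_2 = A·v_1 = (18, 12).
v_3 = A·v_2 = (-54, 12).
v_4 = A·v_3 = (162, 156).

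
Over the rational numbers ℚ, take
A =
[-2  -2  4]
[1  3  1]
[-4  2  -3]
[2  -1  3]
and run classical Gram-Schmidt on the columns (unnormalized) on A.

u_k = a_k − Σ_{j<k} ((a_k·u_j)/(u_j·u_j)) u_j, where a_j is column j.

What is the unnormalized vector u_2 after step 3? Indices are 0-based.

Step 1: u_0 = a_0 = (-2, 1, -4, 2).
Step 2: u_1 = a_1 − (-3/25)·u_0 = (-56/25, 78/25, 38/25, -19/25).
Step 3: u_2 = a_2 − (11/25)·u_0 − (-317/441)·u_1 = (206/63, 412/147, -65/441, 694/441).

u_2 = (206/63, 412/147, -65/441, 694/441)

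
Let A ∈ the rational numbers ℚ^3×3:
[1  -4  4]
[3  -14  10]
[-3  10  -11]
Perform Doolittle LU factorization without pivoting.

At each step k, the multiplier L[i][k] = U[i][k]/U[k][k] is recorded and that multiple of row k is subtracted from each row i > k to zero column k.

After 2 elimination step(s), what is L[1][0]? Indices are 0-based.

k=0: U[0][0]=1
  eliminate (1,0): mult=3, new row 1: (0, -2, -2); set L[1][0]=3
  eliminate (2,0): mult=-3, new row 2: (0, -2, 1); set L[2][0]=-3
k=1: U[1][1]=-2
  eliminate (2,1): mult=1, new row 2: (0, 0, 3); set L[2][1]=1

L[1][0] = 3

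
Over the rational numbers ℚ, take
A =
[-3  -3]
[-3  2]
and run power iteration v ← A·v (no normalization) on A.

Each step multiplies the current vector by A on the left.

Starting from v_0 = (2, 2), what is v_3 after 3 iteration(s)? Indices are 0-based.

v_0 = (2, 2).
v_1 = A·v_0 = (-12, -2).
v_2 = A·v_1 = (42, 32).
v_3 = A·v_2 = (-222, -62).

v_3 = (-222, -62)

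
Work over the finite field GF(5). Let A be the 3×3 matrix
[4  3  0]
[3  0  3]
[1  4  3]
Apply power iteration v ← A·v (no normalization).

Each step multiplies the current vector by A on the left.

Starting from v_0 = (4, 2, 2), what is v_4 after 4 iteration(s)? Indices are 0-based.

v_4 = (2, 2, 1)

v_0 = (4, 2, 2).
v_1 = A·v_0 = (2, 3, 3).
v_2 = A·v_1 = (2, 0, 3).
v_3 = A·v_2 = (3, 0, 1).
v_4 = A·v_3 = (2, 2, 1).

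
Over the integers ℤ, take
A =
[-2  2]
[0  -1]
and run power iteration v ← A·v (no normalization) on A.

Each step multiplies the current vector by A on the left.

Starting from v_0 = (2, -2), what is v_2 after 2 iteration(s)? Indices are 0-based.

v_0 = (2, -2).
v_1 = A·v_0 = (-8, 2).
v_2 = A·v_1 = (20, -2).

v_2 = (20, -2)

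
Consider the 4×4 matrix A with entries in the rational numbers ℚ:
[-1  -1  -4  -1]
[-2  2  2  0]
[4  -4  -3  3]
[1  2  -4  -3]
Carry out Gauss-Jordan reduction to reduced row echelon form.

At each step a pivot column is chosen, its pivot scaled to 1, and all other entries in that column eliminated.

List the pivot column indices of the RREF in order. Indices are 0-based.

pivot columns: 0, 1, 2, 3

step 1: normalize row 0 (÷-1) = (1, 1, 4, 1)
  row 1: subtract -2×row0 = (0, 4, 10, 2)
  row 2: subtract 4×row0 = (0, -8, -19, -1)
  row 3: subtract 1×row0 = (0, 1, -8, -4)
step 2: normalize row 1 (÷4) = (0, 1, 5/2, 1/2)
  row 0: subtract 1×row1 = (1, 0, 3/2, 1/2)
  row 2: subtract -8×row1 = (0, 0, 1, 3)
  row 3: subtract 1×row1 = (0, 0, -21/2, -9/2)
step 3: normalize row 2 (÷1) = (0, 0, 1, 3)
  row 0: subtract 3/2×row2 = (1, 0, 0, -4)
  row 1: subtract 5/2×row2 = (0, 1, 0, -7)
  row 3: subtract -21/2×row2 = (0, 0, 0, 27)
step 4: normalize row 3 (÷27) = (0, 0, 0, 1)
  row 0: subtract -4×row3 = (1, 0, 0, 0)
  row 1: subtract -7×row3 = (0, 1, 0, 0)
  row 2: subtract 3×row3 = (0, 0, 1, 0)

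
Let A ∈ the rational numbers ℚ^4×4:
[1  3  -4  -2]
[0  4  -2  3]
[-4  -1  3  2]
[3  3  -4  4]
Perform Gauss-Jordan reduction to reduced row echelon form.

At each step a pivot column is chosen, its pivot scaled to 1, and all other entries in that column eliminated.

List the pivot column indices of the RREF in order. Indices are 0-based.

pivot columns: 0, 1, 2, 3

pivot(0,0)=1: scale R0 → (1, 3, -4, -2)
  clear (2,0): R2 −= (-4)R0 → (0, 11, -13, -6)
  clear (3,0): R3 −= (3)R0 → (0, -6, 8, 10)
pivot(1,1)=4: scale R1 → (0, 1, -1/2, 3/4)
  clear (0,1): R0 −= (3)R1 → (1, 0, -5/2, -17/4)
  clear (2,1): R2 −= (11)R1 → (0, 0, -15/2, -57/4)
  clear (3,1): R3 −= (-6)R1 → (0, 0, 5, 29/2)
pivot(2,2)=-15/2: scale R2 → (0, 0, 1, 19/10)
  clear (0,2): R0 −= (-5/2)R2 → (1, 0, 0, 1/2)
  clear (1,2): R1 −= (-1/2)R2 → (0, 1, 0, 17/10)
  clear (3,2): R3 −= (5)R2 → (0, 0, 0, 5)
pivot(3,3)=5: scale R3 → (0, 0, 0, 1)
  clear (0,3): R0 −= (1/2)R3 → (1, 0, 0, 0)
  clear (1,3): R1 −= (17/10)R3 → (0, 1, 0, 0)
  clear (2,3): R2 −= (19/10)R3 → (0, 0, 1, 0)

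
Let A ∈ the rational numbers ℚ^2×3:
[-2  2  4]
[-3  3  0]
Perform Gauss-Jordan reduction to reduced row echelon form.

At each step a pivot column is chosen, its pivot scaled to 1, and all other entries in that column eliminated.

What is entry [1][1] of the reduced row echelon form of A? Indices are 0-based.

M[1][1] = 0

step 1: normalize row 0 (÷-2) = (1, -1, -2)
  row 1: subtract -3×row0 = (0, 0, -6)
skip col 1 (zero from row 1)
step 2: normalize row 1 (÷-6) = (0, 0, 1)
  row 0: subtract -2×row1 = (1, -1, 0)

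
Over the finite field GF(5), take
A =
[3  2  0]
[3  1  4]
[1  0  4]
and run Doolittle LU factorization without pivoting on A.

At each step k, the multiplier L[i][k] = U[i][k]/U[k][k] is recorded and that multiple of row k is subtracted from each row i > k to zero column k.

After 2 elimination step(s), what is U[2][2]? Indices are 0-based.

U[2][2] = 3

k=0: U[0][0]=3
  eliminate (1,0): mult=1, new row 1: (0, 4, 4); set L[1][0]=1
  eliminate (2,0): mult=2, new row 2: (0, 1, 4); set L[2][0]=2
k=1: U[1][1]=4
  eliminate (2,1): mult=4, new row 2: (0, 0, 3); set L[2][1]=4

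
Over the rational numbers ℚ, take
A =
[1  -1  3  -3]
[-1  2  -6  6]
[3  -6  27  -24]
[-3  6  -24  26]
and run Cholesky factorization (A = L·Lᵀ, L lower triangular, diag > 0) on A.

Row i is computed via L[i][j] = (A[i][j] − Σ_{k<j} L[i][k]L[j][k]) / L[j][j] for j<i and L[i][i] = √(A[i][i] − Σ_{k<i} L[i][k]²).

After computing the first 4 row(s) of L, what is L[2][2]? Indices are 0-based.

Step 1: L[0][0] = √(1) = 1.
  L[1][0] = (-1) / L[0][0] = -1.
Step 2: L[1][1] = √(1) = 1.
  L[2][0] = (3) / L[0][0] = 3.
  L[2][1] = (-3) / L[1][1] = -3.
Step 3: L[2][2] = √(9) = 3.
  L[3][0] = (-3) / L[0][0] = -3.
  L[3][1] = (3) / L[1][1] = 3.
  L[3][2] = (-6) / L[2][2] = -2.
Step 4: L[3][3] = √(4) = 2.

L[2][2] = 3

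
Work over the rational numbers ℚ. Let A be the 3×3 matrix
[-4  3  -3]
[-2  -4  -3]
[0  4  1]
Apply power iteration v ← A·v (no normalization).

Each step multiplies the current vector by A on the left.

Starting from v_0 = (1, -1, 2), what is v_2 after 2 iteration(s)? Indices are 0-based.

v_0 = (1, -1, 2).
v_1 = A·v_0 = (-13, -4, -2).
v_2 = A·v_1 = (46, 48, -18).

v_2 = (46, 48, -18)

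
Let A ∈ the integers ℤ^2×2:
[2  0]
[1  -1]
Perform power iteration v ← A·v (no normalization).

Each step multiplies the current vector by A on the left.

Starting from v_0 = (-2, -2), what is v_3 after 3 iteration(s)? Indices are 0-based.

v_3 = (-16, -4)

v_0 = (-2, -2).
v_1 = A·v_0 = (-4, 0).
v_2 = A·v_1 = (-8, -4).
v_3 = A·v_2 = (-16, -4).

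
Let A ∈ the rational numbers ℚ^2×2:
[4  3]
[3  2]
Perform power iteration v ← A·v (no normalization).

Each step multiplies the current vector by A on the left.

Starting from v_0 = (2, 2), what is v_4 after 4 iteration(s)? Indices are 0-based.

v_0 = (2, 2).
v_1 = A·v_0 = (14, 10).
v_2 = A·v_1 = (86, 62).
v_3 = A·v_2 = (530, 382).
v_4 = A·v_3 = (3266, 2354).

v_4 = (3266, 2354)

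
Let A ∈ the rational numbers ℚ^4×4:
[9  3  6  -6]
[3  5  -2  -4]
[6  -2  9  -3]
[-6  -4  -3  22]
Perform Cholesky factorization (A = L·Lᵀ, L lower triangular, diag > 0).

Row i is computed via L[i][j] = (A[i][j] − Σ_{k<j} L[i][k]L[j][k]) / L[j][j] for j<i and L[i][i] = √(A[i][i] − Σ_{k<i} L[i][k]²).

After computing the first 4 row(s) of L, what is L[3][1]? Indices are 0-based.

L[3][1] = -1

Step 1: L[0][0] = √(9) = 3.
  L[1][0] = (3) / L[0][0] = 1.
Step 2: L[1][1] = √(4) = 2.
  L[2][0] = (6) / L[0][0] = 2.
  L[2][1] = (-4) / L[1][1] = -2.
Step 3: L[2][2] = √(1) = 1.
  L[3][0] = (-6) / L[0][0] = -2.
  L[3][1] = (-2) / L[1][1] = -1.
  L[3][2] = (-1) / L[2][2] = -1.
Step 4: L[3][3] = √(16) = 4.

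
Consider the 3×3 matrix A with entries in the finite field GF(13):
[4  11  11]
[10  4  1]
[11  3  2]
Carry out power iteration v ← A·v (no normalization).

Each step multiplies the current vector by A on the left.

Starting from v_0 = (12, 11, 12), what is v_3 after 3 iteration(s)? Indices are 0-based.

v_0 = (12, 11, 12).
v_1 = A·v_0 = (2, 7, 7).
v_2 = A·v_1 = (6, 3, 5).
v_3 = A·v_2 = (8, 12, 7).

v_3 = (8, 12, 7)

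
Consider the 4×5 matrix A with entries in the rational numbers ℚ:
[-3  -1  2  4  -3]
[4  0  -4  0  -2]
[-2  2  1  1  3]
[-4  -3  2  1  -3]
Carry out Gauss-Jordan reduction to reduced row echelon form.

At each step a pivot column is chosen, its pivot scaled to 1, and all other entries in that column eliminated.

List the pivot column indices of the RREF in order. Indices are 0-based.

pivot columns: 0, 1, 2, 3

step 1: normalize row 0 (÷-3) = (1, 1/3, -2/3, -4/3, 1)
  row 1: subtract 4×row0 = (0, -4/3, -4/3, 16/3, -6)
  row 2: subtract -2×row0 = (0, 8/3, -1/3, -5/3, 5)
  row 3: subtract -4×row0 = (0, -5/3, -2/3, -13/3, 1)
step 2: normalize row 1 (÷-4/3) = (0, 1, 1, -4, 9/2)
  row 0: subtract 1/3×row1 = (1, 0, -1, 0, -1/2)
  row 2: subtract 8/3×row1 = (0, 0, -3, 9, -7)
  row 3: subtract -5/3×row1 = (0, 0, 1, -11, 17/2)
step 3: normalize row 2 (÷-3) = (0, 0, 1, -3, 7/3)
  row 0: subtract -1×row2 = (1, 0, 0, -3, 11/6)
  row 1: subtract 1×row2 = (0, 1, 0, -1, 13/6)
  row 3: subtract 1×row2 = (0, 0, 0, -8, 37/6)
step 4: normalize row 3 (÷-8) = (0, 0, 0, 1, -37/48)
  row 0: subtract -3×row3 = (1, 0, 0, 0, -23/48)
  row 1: subtract -1×row3 = (0, 1, 0, 0, 67/48)
  row 2: subtract -3×row3 = (0, 0, 1, 0, 1/48)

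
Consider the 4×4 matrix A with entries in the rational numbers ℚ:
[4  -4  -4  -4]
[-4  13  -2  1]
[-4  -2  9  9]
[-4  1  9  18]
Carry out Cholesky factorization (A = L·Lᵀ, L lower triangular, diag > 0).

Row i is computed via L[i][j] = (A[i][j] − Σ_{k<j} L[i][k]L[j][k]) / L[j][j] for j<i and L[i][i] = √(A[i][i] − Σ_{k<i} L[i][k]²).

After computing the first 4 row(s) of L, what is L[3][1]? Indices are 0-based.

L[3][1] = -1

Step 1: L[0][0] = √(4) = 2.
  L[1][0] = (-4) / L[0][0] = -2.
Step 2: L[1][1] = √(9) = 3.
  L[2][0] = (-4) / L[0][0] = -2.
  L[2][1] = (-6) / L[1][1] = -2.
Step 3: L[2][2] = √(1) = 1.
  L[3][0] = (-4) / L[0][0] = -2.
  L[3][1] = (-3) / L[1][1] = -1.
  L[3][2] = (3) / L[2][2] = 3.
Step 4: L[3][3] = √(4) = 2.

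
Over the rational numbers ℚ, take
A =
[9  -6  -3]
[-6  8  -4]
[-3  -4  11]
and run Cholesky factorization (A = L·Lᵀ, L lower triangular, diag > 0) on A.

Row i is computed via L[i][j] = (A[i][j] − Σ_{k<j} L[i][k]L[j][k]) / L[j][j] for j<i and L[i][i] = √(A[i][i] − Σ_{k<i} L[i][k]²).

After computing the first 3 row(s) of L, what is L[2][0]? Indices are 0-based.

L[2][0] = -1

Step 1: L[0][0] = √(9) = 3.
  L[1][0] = (-6) / L[0][0] = -2.
Step 2: L[1][1] = √(4) = 2.
  L[2][0] = (-3) / L[0][0] = -1.
  L[2][1] = (-6) / L[1][1] = -3.
Step 3: L[2][2] = √(1) = 1.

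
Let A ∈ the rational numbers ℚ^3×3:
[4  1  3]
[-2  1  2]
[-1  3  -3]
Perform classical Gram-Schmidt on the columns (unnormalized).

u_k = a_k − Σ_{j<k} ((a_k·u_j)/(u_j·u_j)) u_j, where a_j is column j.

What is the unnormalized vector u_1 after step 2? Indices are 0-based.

u_1 = (25/21, 19/21, 62/21)

Step 1: u_0 = a_0 = (4, -2, -1).
Step 2: u_1 = a_1 − (-1/21)·u_0 = (25/21, 19/21, 62/21).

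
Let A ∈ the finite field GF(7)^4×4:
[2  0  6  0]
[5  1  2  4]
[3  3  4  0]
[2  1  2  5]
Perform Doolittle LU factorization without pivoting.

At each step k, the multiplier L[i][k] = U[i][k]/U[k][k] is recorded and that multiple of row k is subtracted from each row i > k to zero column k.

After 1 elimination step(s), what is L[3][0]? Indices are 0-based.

[col 0] pivot 2
  R1 -= 6*R0 → (0, 1, 1, 4)  (L[1][0] := 6)
  R2 -= 5*R0 → (0, 3, 2, 0)  (L[2][0] := 5)
  R3 -= 1*R0 → (0, 1, 3, 5)  (L[3][0] := 1)

L[3][0] = 1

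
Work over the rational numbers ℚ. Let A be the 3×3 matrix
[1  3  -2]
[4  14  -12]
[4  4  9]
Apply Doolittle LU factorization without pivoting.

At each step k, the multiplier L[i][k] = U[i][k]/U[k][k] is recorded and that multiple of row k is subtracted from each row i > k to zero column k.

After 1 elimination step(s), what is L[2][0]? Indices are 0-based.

Step 1: pivot at (0,0) is 1.
  row1 ← row1 − (4)·row0  ⇒  L[1][0]=4, U row1=(0, 2, -4)
  row2 ← row2 − (4)·row0  ⇒  L[2][0]=4, U row2=(0, -8, 17)

L[2][0] = 4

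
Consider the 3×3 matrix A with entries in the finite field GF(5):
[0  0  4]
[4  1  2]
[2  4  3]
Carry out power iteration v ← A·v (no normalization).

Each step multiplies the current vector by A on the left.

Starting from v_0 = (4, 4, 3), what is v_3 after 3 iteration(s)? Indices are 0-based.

v_0 = (4, 4, 3).
v_1 = A·v_0 = (2, 1, 3).
v_2 = A·v_1 = (2, 0, 2).
v_3 = A·v_2 = (3, 2, 0).

v_3 = (3, 2, 0)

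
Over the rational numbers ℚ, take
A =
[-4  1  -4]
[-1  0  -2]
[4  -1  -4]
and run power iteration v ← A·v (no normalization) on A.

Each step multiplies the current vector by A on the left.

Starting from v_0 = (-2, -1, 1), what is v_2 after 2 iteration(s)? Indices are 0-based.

v_2 = (32, 19, 56)

v_0 = (-2, -1, 1).
v_1 = A·v_0 = (3, 0, -11).
v_2 = A·v_1 = (32, 19, 56).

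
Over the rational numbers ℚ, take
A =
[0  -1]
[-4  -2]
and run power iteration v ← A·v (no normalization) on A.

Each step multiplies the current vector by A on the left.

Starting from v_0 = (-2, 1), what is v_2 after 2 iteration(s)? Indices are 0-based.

v_2 = (-6, -8)

v_0 = (-2, 1).
v_1 = A·v_0 = (-1, 6).
v_2 = A·v_1 = (-6, -8).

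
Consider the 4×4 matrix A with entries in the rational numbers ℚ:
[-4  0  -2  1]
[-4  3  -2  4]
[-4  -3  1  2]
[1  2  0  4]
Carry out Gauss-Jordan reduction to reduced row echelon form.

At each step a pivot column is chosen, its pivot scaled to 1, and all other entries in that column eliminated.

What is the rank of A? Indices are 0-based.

[1] R0 /= -4  ⇒  (1, 0, 1/2, -1/4)
     R1 -= -4·R0  ⇒  (0, 3, 0, 3)
     R2 -= -4·R0  ⇒  (0, -3, 3, 1)
     R3 -= 1·R0  ⇒  (0, 2, -1/2, 17/4)
[2] R1 /= 3  ⇒  (0, 1, 0, 1)
     R2 -= -3·R1  ⇒  (0, 0, 3, 4)
     R3 -= 2·R1  ⇒  (0, 0, -1/2, 9/4)
[3] R2 /= 3  ⇒  (0, 0, 1, 4/3)
     R0 -= 1/2·R2  ⇒  (1, 0, 0, -11/12)
     R3 -= -1/2·R2  ⇒  (0, 0, 0, 35/12)
[4] R3 /= 35/12  ⇒  (0, 0, 0, 1)
     R0 -= -11/12·R3  ⇒  (1, 0, 0, 0)
     R1 -= 1·R3  ⇒  (0, 1, 0, 0)
     R2 -= 4/3·R3  ⇒  (0, 0, 1, 0)

rank = 4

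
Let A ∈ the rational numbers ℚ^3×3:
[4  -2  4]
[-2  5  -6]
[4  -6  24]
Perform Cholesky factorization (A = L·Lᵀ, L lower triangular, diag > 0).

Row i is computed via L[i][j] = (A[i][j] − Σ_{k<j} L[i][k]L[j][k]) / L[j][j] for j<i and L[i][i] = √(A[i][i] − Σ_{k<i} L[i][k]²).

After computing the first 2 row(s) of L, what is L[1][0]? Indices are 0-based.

L[1][0] = -1

Step 1: L[0][0] = √(4) = 2.
  L[1][0] = (-2) / L[0][0] = -1.
Step 2: L[1][1] = √(4) = 2.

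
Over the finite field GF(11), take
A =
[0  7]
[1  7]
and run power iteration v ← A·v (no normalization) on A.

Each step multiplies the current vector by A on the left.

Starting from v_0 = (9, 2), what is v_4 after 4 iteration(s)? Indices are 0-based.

v_0 = (9, 2).
v_1 = A·v_0 = (3, 1).
v_2 = A·v_1 = (7, 10).
v_3 = A·v_2 = (4, 0).
v_4 = A·v_3 = (0, 4).

v_4 = (0, 4)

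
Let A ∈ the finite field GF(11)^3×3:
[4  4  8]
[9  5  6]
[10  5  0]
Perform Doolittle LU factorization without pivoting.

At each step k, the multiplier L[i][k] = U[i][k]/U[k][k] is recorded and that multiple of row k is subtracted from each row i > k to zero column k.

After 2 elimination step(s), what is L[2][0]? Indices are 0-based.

[col 0] pivot 4
  R1 -= 5*R0 → (0, 7, 10)  (L[1][0] := 5)
  R2 -= 8*R0 → (0, 6, 2)  (L[2][0] := 8)
[col 1] pivot 7
  R2 -= 4*R1 → (0, 0, 6)  (L[2][1] := 4)

L[2][0] = 8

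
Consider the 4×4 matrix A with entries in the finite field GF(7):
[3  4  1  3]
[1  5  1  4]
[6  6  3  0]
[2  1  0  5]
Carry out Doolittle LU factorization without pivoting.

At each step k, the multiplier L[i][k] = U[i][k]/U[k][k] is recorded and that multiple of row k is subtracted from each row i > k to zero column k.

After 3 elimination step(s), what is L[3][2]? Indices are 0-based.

[col 0] pivot 3
  R1 -= 5*R0 → (0, 6, 3, 3)  (L[1][0] := 5)
  R2 -= 2*R0 → (0, 5, 1, 1)  (L[2][0] := 2)
  R3 -= 3*R0 → (0, 3, 4, 3)  (L[3][0] := 3)
[col 1] pivot 6
  R2 -= 2*R1 → (0, 0, 2, 2)  (L[2][1] := 2)
  R3 -= 4*R1 → (0, 0, 6, 5)  (L[3][1] := 4)
[col 2] pivot 2
  R3 -= 3*R2 → (0, 0, 0, 6)  (L[3][2] := 3)

L[3][2] = 3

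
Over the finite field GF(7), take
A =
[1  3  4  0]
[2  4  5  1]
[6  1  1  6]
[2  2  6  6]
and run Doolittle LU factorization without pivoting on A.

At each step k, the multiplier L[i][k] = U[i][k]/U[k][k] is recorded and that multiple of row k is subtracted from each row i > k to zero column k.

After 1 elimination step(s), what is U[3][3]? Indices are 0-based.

k=0: U[0][0]=1
  eliminate (1,0): mult=2, new row 1: (0, 5, 4, 1); set L[1][0]=2
  eliminate (2,0): mult=6, new row 2: (0, 4, 5, 6); set L[2][0]=6
  eliminate (3,0): mult=2, new row 3: (0, 3, 5, 6); set L[3][0]=2

U[3][3] = 6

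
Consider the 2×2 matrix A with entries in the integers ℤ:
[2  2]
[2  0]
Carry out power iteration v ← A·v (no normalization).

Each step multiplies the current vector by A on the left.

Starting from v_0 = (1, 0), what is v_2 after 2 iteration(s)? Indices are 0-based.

v_2 = (8, 4)

v_0 = (1, 0).
v_1 = A·v_0 = (2, 2).
v_2 = A·v_1 = (8, 4).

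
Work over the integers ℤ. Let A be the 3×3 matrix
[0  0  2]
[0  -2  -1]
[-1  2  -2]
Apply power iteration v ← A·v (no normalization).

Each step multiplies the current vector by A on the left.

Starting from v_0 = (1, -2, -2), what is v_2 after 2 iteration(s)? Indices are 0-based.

v_2 = (-2, -11, 18)

v_0 = (1, -2, -2).
v_1 = A·v_0 = (-4, 6, -1).
v_2 = A·v_1 = (-2, -11, 18).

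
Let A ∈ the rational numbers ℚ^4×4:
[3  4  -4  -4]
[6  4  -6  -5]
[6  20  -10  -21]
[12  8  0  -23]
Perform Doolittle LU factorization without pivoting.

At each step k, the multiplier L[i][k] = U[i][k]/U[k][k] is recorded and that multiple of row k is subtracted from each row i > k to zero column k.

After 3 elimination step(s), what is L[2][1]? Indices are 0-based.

k=0: U[0][0]=3
  eliminate (1,0): mult=2, new row 1: (0, -4, 2, 3); set L[1][0]=2
  eliminate (2,0): mult=2, new row 2: (0, 12, -2, -13); set L[2][0]=2
  eliminate (3,0): mult=4, new row 3: (0, -8, 16, -7); set L[3][0]=4
k=1: U[1][1]=-4
  eliminate (2,1): mult=-3, new row 2: (0, 0, 4, -4); set L[2][1]=-3
  eliminate (3,1): mult=2, new row 3: (0, 0, 12, -13); set L[3][1]=2
k=2: U[2][2]=4
  eliminate (3,2): mult=3, new row 3: (0, 0, 0, -1); set L[3][2]=3

L[2][1] = -3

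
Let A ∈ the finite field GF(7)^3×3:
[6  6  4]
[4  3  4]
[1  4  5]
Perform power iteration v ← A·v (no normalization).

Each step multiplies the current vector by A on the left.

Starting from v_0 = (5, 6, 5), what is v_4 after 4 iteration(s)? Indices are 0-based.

v_0 = (5, 6, 5).
v_1 = A·v_0 = (2, 2, 5).
v_2 = A·v_1 = (2, 6, 0).
v_3 = A·v_2 = (6, 5, 5).
v_4 = A·v_3 = (2, 3, 2).

v_4 = (2, 3, 2)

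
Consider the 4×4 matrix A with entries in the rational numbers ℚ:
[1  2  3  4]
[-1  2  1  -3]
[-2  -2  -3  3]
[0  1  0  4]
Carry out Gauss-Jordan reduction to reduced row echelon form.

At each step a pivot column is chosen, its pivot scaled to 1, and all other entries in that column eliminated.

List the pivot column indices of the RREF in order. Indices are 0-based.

pivot columns: 0, 1, 2, 3

pivot(0,0)=1: scale R0 → (1, 2, 3, 4)
  clear (1,0): R1 −= (-1)R0 → (0, 4, 4, 1)
  clear (2,0): R2 −= (-2)R0 → (0, 2, 3, 11)
pivot(1,1)=4: scale R1 → (0, 1, 1, 1/4)
  clear (0,1): R0 −= (2)R1 → (1, 0, 1, 7/2)
  clear (2,1): R2 −= (2)R1 → (0, 0, 1, 21/2)
  clear (3,1): R3 −= (1)R1 → (0, 0, -1, 15/4)
pivot(2,2)=1: scale R2 → (0, 0, 1, 21/2)
  clear (0,2): R0 −= (1)R2 → (1, 0, 0, -7)
  clear (1,2): R1 −= (1)R2 → (0, 1, 0, -41/4)
  clear (3,2): R3 −= (-1)R2 → (0, 0, 0, 57/4)
pivot(3,3)=57/4: scale R3 → (0, 0, 0, 1)
  clear (0,3): R0 −= (-7)R3 → (1, 0, 0, 0)
  clear (1,3): R1 −= (-41/4)R3 → (0, 1, 0, 0)
  clear (2,3): R2 −= (21/2)R3 → (0, 0, 1, 0)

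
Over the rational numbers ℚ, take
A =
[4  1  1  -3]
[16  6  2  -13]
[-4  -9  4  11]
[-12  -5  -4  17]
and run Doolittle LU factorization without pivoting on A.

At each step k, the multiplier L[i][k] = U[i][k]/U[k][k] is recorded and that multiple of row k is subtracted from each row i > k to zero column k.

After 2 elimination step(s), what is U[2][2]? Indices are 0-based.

Step 1: pivot at (0,0) is 4.
  row1 ← row1 − (4)·row0  ⇒  L[1][0]=4, U row1=(0, 2, -2, -1)
  row2 ← row2 − (-1)·row0  ⇒  L[2][0]=-1, U row2=(0, -8, 5, 8)
  row3 ← row3 − (-3)·row0  ⇒  L[3][0]=-3, U row3=(0, -2, -1, 8)
Step 2: pivot at (1,1) is 2.
  row2 ← row2 − (-4)·row1  ⇒  L[2][1]=-4, U row2=(0, 0, -3, 4)
  row3 ← row3 − (-1)·row1  ⇒  L[3][1]=-1, U row3=(0, 0, -3, 7)

U[2][2] = -3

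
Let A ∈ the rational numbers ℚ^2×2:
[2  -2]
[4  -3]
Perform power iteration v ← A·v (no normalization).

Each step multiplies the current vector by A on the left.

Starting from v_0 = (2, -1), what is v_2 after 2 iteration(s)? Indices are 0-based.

v_0 = (2, -1).
v_1 = A·v_0 = (6, 11).
v_2 = A·v_1 = (-10, -9).

v_2 = (-10, -9)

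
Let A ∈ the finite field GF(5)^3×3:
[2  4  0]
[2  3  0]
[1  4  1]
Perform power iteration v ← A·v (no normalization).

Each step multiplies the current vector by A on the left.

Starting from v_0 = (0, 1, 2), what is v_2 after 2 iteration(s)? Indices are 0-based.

v_2 = (0, 2, 2)

v_0 = (0, 1, 2).
v_1 = A·v_0 = (4, 3, 1).
v_2 = A·v_1 = (0, 2, 2).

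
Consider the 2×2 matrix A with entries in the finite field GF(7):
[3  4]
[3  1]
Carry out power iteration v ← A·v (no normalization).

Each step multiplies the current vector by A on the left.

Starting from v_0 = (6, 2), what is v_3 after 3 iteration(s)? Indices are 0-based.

v_3 = (5, 5)

v_0 = (6, 2).
v_1 = A·v_0 = (5, 6).
v_2 = A·v_1 = (4, 0).
v_3 = A·v_2 = (5, 5).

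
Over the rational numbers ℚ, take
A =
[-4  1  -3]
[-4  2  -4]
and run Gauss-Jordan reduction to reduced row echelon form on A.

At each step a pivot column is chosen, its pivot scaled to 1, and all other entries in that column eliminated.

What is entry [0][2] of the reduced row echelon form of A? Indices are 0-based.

step 1: normalize row 0 (÷-4) = (1, -1/4, 3/4)
  row 1: subtract -4×row0 = (0, 1, -1)
step 2: normalize row 1 (÷1) = (0, 1, -1)
  row 0: subtract -1/4×row1 = (1, 0, 1/2)

M[0][2] = 1/2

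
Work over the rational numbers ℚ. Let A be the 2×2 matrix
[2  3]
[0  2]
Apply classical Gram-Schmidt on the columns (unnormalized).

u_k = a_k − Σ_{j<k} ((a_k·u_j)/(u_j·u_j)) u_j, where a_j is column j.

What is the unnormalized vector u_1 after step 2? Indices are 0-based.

u_1 = (0, 2)

Step 1: u_0 = a_0 = (2, 0).
Step 2: u_1 = a_1 − (3/2)·u_0 = (0, 2).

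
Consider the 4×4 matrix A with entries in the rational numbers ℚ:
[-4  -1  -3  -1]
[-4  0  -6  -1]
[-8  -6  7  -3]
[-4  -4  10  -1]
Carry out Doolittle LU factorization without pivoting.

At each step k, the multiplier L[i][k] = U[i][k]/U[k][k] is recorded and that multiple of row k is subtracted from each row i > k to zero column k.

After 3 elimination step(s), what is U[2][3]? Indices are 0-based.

U[2][3] = -1

[col 0] pivot -4
  R1 -= 1*R0 → (0, 1, -3, 0)  (L[1][0] := 1)
  R2 -= 2*R0 → (0, -4, 13, -1)  (L[2][0] := 2)
  R3 -= 1*R0 → (0, -3, 13, 0)  (L[3][0] := 1)
[col 1] pivot 1
  R2 -= -4*R1 → (0, 0, 1, -1)  (L[2][1] := -4)
  R3 -= -3*R1 → (0, 0, 4, 0)  (L[3][1] := -3)
[col 2] pivot 1
  R3 -= 4*R2 → (0, 0, 0, 4)  (L[3][2] := 4)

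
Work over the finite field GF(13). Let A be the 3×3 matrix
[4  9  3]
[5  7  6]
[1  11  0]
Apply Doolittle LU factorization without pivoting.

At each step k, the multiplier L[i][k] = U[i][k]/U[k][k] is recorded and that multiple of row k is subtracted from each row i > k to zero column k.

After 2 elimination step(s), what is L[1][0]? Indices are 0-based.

Step 1: pivot at (0,0) is 4.
  row1 ← row1 − (11)·row0  ⇒  L[1][0]=11, U row1=(0, 12, 12)
  row2 ← row2 − (10)·row0  ⇒  L[2][0]=10, U row2=(0, 12, 9)
Step 2: pivot at (1,1) is 12.
  row2 ← row2 − (1)·row1  ⇒  L[2][1]=1, U row2=(0, 0, 10)

L[1][0] = 11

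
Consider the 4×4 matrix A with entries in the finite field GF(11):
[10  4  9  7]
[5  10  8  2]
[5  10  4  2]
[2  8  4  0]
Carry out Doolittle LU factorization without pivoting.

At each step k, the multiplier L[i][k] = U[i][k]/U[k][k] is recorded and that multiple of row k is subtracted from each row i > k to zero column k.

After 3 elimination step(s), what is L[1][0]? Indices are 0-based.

L[1][0] = 6

[col 0] pivot 10
  R1 -= 6*R0 → (0, 8, 9, 4)  (L[1][0] := 6)
  R2 -= 6*R0 → (0, 8, 5, 4)  (L[2][0] := 6)
  R3 -= 9*R0 → (0, 5, 0, 3)  (L[3][0] := 9)
[col 1] pivot 8
  R2 -= 1*R1 → (0, 0, 7, 0)  (L[2][1] := 1)
  R3 -= 2*R1 → (0, 0, 4, 6)  (L[3][1] := 2)
[col 2] pivot 7
  R3 -= 10*R2 → (0, 0, 0, 6)  (L[3][2] := 10)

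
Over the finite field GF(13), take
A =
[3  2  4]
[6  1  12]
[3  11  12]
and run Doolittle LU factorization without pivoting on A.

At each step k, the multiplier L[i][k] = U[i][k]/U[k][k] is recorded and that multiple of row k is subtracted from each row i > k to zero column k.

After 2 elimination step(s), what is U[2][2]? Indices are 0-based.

[col 0] pivot 3
  R1 -= 2*R0 → (0, 10, 4)  (L[1][0] := 2)
  R2 -= 1*R0 → (0, 9, 8)  (L[2][0] := 1)
[col 1] pivot 10
  R2 -= 10*R1 → (0, 0, 7)  (L[2][1] := 10)

U[2][2] = 7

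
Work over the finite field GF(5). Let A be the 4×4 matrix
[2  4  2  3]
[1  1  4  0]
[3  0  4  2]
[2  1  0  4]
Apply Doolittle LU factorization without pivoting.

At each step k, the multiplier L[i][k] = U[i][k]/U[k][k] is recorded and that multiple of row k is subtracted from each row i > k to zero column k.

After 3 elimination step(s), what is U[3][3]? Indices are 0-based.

U[3][3] = 1

[col 0] pivot 2
  R1 -= 3*R0 → (0, 4, 3, 1)  (L[1][0] := 3)
  R2 -= 4*R0 → (0, 4, 1, 0)  (L[2][0] := 4)
  R3 -= 1*R0 → (0, 2, 3, 1)  (L[3][0] := 1)
[col 1] pivot 4
  R2 -= 1*R1 → (0, 0, 3, 4)  (L[2][1] := 1)
  R3 -= 3*R1 → (0, 0, 4, 3)  (L[3][1] := 3)
[col 2] pivot 3
  R3 -= 3*R2 → (0, 0, 0, 1)  (L[3][2] := 3)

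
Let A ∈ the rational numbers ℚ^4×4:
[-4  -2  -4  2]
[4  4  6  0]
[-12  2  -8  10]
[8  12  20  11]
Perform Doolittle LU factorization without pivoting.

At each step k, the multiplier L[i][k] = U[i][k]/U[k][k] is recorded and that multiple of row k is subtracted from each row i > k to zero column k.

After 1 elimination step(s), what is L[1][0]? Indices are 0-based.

k=0: U[0][0]=-4
  eliminate (1,0): mult=-1, new row 1: (0, 2, 2, 2); set L[1][0]=-1
  eliminate (2,0): mult=3, new row 2: (0, 8, 4, 4); set L[2][0]=3
  eliminate (3,0): mult=-2, new row 3: (0, 8, 12, 15); set L[3][0]=-2

L[1][0] = -1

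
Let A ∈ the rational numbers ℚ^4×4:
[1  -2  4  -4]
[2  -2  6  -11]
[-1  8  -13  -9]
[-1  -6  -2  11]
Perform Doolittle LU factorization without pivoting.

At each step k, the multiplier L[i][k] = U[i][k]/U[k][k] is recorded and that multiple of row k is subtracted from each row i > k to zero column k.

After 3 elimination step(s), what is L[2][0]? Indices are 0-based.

L[2][0] = -1

k=0: U[0][0]=1
  eliminate (1,0): mult=2, new row 1: (0, 2, -2, -3); set L[1][0]=2
  eliminate (2,0): mult=-1, new row 2: (0, 6, -9, -13); set L[2][0]=-1
  eliminate (3,0): mult=-1, new row 3: (0, -8, 2, 7); set L[3][0]=-1
k=1: U[1][1]=2
  eliminate (2,1): mult=3, new row 2: (0, 0, -3, -4); set L[2][1]=3
  eliminate (3,1): mult=-4, new row 3: (0, 0, -6, -5); set L[3][1]=-4
k=2: U[2][2]=-3
  eliminate (3,2): mult=2, new row 3: (0, 0, 0, 3); set L[3][2]=2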